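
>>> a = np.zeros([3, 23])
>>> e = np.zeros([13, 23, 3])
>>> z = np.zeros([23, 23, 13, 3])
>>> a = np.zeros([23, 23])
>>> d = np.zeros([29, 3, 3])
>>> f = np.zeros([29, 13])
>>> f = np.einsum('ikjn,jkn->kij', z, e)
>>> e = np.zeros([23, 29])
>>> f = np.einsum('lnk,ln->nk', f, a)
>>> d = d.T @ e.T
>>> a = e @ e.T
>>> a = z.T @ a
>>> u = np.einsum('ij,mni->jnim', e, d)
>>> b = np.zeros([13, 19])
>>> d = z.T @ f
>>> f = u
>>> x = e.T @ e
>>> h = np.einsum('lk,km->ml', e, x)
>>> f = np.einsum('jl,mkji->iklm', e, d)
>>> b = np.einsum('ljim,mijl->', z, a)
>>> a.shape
(3, 13, 23, 23)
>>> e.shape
(23, 29)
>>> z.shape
(23, 23, 13, 3)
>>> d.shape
(3, 13, 23, 13)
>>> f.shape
(13, 13, 29, 3)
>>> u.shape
(29, 3, 23, 3)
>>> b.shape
()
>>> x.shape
(29, 29)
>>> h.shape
(29, 23)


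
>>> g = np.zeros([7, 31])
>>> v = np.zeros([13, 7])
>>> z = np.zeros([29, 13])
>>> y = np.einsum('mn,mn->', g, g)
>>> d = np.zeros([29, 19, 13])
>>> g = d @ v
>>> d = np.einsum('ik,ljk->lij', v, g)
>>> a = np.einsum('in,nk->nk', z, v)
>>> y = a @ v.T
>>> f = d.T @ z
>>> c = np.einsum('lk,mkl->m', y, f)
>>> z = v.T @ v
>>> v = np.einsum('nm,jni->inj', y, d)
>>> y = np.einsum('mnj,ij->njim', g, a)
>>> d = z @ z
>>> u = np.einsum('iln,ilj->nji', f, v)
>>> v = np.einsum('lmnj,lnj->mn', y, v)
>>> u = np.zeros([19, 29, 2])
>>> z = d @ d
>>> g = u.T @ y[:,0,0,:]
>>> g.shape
(2, 29, 29)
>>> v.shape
(7, 13)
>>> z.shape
(7, 7)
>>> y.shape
(19, 7, 13, 29)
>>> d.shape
(7, 7)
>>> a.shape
(13, 7)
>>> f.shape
(19, 13, 13)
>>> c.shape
(19,)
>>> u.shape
(19, 29, 2)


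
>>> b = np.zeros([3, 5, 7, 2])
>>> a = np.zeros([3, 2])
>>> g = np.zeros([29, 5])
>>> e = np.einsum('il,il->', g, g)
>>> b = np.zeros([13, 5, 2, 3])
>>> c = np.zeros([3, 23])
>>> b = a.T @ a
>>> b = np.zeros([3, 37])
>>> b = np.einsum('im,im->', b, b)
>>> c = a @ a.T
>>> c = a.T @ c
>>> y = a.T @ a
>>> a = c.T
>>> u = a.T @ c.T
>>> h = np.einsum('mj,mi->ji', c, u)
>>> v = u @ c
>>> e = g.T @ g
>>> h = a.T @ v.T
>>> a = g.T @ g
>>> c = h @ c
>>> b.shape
()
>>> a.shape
(5, 5)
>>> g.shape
(29, 5)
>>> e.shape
(5, 5)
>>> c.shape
(2, 3)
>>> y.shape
(2, 2)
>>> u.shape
(2, 2)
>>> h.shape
(2, 2)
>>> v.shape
(2, 3)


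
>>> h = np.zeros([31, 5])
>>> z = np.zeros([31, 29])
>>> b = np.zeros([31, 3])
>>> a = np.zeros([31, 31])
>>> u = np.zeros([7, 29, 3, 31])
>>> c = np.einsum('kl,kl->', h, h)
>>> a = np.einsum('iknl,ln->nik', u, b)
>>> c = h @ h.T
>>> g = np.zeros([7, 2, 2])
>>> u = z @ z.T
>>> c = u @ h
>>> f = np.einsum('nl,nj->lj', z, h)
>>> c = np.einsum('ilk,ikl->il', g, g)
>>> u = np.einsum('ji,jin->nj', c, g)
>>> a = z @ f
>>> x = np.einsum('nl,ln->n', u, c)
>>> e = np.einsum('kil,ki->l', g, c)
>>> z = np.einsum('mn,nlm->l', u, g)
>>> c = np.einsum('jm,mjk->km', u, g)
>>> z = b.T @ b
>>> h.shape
(31, 5)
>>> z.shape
(3, 3)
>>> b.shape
(31, 3)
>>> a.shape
(31, 5)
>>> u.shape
(2, 7)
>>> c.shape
(2, 7)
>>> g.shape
(7, 2, 2)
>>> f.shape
(29, 5)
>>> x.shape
(2,)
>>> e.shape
(2,)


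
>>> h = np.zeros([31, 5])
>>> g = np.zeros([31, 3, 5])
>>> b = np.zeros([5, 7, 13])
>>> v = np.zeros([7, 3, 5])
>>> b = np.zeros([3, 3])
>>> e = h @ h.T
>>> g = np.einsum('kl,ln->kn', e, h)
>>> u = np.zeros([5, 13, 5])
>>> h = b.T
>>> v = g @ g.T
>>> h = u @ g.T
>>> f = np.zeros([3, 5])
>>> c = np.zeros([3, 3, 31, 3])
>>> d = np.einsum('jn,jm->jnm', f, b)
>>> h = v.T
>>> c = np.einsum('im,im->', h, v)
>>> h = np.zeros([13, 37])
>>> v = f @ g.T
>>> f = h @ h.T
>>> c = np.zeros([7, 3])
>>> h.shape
(13, 37)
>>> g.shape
(31, 5)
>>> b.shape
(3, 3)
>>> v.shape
(3, 31)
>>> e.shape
(31, 31)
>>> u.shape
(5, 13, 5)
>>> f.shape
(13, 13)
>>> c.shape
(7, 3)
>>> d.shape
(3, 5, 3)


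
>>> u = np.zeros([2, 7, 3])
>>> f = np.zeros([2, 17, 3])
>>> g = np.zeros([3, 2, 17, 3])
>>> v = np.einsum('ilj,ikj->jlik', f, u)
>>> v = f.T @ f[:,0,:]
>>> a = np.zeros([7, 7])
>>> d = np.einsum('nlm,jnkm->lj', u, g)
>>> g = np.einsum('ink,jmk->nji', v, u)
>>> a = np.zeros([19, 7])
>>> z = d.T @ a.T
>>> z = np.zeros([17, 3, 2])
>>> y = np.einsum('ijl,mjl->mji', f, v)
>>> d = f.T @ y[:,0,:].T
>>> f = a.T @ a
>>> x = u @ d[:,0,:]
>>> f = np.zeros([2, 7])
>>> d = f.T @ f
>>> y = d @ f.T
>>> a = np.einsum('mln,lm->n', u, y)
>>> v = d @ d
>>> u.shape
(2, 7, 3)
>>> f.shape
(2, 7)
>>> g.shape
(17, 2, 3)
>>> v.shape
(7, 7)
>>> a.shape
(3,)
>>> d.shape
(7, 7)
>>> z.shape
(17, 3, 2)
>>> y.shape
(7, 2)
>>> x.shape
(2, 7, 3)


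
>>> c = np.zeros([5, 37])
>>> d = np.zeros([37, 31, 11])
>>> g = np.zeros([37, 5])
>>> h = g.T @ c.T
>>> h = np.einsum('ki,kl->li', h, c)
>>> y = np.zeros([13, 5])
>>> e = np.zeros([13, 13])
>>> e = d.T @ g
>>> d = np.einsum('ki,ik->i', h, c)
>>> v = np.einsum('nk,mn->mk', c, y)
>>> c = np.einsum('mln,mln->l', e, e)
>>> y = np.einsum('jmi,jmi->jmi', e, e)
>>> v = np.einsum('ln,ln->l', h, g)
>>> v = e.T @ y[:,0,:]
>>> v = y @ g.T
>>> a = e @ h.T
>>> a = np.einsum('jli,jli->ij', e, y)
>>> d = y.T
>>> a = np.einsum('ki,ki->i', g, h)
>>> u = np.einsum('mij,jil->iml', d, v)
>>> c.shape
(31,)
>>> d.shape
(5, 31, 11)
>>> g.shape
(37, 5)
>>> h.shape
(37, 5)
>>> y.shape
(11, 31, 5)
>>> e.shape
(11, 31, 5)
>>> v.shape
(11, 31, 37)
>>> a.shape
(5,)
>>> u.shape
(31, 5, 37)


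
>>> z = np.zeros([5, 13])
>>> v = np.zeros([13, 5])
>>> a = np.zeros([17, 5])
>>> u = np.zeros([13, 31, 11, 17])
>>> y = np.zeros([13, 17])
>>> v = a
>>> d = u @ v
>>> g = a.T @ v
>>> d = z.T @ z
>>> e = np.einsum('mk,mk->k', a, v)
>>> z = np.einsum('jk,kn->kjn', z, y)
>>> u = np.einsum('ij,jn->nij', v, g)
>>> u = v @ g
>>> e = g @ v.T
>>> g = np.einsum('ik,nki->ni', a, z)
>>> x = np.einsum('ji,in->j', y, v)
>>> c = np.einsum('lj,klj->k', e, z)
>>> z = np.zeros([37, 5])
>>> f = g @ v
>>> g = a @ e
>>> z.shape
(37, 5)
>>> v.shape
(17, 5)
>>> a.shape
(17, 5)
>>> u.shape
(17, 5)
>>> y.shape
(13, 17)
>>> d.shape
(13, 13)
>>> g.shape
(17, 17)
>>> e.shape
(5, 17)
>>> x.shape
(13,)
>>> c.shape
(13,)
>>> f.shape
(13, 5)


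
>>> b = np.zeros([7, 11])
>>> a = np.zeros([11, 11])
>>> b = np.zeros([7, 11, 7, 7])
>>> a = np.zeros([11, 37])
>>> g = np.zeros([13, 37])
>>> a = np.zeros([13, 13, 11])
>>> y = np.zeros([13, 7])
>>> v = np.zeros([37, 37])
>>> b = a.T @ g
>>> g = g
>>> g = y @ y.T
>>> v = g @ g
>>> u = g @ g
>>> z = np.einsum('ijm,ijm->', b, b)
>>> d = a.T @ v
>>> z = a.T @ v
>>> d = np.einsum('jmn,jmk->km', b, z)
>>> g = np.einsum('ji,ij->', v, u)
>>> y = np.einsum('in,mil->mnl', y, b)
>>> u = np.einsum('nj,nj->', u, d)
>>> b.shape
(11, 13, 37)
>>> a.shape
(13, 13, 11)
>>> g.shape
()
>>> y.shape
(11, 7, 37)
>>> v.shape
(13, 13)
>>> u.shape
()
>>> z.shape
(11, 13, 13)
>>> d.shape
(13, 13)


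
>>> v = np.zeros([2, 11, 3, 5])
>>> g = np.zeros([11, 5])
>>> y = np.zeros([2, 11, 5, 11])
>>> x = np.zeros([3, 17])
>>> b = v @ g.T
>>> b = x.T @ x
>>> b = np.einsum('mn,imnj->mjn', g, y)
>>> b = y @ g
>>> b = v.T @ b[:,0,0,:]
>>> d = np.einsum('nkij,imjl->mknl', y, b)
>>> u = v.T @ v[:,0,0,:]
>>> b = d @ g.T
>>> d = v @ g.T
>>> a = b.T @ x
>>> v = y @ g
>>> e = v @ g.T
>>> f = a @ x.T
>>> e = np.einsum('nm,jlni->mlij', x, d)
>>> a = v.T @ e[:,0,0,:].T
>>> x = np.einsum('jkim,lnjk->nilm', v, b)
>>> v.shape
(2, 11, 5, 5)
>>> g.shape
(11, 5)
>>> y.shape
(2, 11, 5, 11)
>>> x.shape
(11, 5, 3, 5)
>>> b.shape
(3, 11, 2, 11)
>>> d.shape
(2, 11, 3, 11)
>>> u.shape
(5, 3, 11, 5)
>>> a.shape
(5, 5, 11, 17)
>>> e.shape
(17, 11, 11, 2)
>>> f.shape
(11, 2, 11, 3)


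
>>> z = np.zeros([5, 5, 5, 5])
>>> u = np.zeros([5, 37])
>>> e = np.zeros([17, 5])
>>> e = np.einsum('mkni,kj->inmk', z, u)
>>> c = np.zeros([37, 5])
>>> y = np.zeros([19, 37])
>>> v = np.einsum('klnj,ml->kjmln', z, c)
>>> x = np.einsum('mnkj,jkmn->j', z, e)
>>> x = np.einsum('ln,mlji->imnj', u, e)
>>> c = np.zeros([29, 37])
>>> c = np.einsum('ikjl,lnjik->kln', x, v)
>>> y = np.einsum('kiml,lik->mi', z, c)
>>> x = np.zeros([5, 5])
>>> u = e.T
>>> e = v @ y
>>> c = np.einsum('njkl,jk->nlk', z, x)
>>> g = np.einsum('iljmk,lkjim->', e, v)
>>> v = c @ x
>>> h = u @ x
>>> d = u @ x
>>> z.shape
(5, 5, 5, 5)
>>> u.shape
(5, 5, 5, 5)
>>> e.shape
(5, 5, 37, 5, 5)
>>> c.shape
(5, 5, 5)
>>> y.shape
(5, 5)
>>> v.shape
(5, 5, 5)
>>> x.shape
(5, 5)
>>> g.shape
()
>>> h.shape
(5, 5, 5, 5)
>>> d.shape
(5, 5, 5, 5)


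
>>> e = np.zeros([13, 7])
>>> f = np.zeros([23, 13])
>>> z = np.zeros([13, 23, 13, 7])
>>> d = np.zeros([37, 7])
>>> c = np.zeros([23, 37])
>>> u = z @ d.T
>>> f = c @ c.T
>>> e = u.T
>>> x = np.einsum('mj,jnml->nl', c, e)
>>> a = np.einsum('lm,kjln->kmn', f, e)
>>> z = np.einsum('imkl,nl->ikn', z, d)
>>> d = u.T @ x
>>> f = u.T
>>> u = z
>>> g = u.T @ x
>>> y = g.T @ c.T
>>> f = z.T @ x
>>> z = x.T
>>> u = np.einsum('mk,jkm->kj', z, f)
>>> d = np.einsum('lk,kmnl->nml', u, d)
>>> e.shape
(37, 13, 23, 13)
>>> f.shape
(37, 13, 13)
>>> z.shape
(13, 13)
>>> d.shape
(23, 13, 13)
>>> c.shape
(23, 37)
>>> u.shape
(13, 37)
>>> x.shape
(13, 13)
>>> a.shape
(37, 23, 13)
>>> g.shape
(37, 13, 13)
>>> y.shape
(13, 13, 23)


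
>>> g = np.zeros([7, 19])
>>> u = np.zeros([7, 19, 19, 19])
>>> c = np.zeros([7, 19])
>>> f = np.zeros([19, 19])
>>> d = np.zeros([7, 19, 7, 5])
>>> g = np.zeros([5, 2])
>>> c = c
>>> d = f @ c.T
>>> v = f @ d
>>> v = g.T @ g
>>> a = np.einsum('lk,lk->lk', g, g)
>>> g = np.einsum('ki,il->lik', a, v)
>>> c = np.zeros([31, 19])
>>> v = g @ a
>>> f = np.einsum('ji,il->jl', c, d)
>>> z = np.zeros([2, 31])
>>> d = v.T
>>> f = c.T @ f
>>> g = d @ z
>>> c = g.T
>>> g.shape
(2, 2, 31)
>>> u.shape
(7, 19, 19, 19)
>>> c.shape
(31, 2, 2)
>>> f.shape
(19, 7)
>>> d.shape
(2, 2, 2)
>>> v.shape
(2, 2, 2)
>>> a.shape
(5, 2)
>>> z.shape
(2, 31)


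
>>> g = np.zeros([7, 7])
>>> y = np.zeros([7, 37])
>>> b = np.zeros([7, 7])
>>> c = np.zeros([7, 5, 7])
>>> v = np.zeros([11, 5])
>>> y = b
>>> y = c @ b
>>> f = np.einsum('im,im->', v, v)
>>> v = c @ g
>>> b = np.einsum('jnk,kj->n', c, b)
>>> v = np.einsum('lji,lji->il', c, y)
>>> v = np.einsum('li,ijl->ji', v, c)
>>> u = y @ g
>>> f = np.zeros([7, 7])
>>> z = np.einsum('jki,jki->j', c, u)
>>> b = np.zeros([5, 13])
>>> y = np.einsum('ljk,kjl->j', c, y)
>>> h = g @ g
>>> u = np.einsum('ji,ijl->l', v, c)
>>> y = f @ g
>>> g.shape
(7, 7)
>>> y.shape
(7, 7)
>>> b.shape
(5, 13)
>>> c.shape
(7, 5, 7)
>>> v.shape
(5, 7)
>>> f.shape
(7, 7)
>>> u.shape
(7,)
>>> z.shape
(7,)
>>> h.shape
(7, 7)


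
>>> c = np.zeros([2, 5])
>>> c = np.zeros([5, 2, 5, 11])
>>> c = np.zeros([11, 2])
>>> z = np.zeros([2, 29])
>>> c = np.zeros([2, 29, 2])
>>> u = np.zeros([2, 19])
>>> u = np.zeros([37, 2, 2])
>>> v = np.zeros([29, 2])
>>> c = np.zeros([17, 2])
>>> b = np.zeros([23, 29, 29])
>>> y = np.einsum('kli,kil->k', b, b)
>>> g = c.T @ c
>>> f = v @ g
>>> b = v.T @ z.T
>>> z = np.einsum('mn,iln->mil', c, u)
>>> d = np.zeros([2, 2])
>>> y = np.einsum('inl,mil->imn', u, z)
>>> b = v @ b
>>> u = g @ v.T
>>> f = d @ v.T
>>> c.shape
(17, 2)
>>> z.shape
(17, 37, 2)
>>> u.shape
(2, 29)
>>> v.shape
(29, 2)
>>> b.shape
(29, 2)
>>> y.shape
(37, 17, 2)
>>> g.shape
(2, 2)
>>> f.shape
(2, 29)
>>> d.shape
(2, 2)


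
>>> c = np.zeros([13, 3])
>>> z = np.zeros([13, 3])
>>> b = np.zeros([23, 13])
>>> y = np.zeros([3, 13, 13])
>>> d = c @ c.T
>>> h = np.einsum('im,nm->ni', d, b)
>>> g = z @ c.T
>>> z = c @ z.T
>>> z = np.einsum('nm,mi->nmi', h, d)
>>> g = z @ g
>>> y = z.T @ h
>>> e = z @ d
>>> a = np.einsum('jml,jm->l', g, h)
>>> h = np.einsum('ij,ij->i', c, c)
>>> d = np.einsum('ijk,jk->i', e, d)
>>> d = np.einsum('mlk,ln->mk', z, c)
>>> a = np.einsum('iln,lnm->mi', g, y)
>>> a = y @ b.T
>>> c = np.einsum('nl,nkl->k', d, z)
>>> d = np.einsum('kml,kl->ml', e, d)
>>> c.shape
(13,)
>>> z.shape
(23, 13, 13)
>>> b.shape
(23, 13)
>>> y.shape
(13, 13, 13)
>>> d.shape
(13, 13)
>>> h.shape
(13,)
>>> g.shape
(23, 13, 13)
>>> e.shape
(23, 13, 13)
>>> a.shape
(13, 13, 23)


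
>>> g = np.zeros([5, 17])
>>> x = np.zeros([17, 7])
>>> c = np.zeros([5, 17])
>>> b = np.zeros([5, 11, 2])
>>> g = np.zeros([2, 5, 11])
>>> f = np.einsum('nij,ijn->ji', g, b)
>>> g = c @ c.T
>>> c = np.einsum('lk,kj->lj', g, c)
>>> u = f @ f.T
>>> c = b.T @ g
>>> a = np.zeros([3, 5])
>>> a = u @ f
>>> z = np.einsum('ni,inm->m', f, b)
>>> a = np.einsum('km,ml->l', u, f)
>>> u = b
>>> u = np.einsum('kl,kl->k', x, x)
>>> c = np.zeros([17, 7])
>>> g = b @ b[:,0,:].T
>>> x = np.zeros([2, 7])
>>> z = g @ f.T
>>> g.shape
(5, 11, 5)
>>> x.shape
(2, 7)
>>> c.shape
(17, 7)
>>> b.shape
(5, 11, 2)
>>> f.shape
(11, 5)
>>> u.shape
(17,)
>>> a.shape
(5,)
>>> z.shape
(5, 11, 11)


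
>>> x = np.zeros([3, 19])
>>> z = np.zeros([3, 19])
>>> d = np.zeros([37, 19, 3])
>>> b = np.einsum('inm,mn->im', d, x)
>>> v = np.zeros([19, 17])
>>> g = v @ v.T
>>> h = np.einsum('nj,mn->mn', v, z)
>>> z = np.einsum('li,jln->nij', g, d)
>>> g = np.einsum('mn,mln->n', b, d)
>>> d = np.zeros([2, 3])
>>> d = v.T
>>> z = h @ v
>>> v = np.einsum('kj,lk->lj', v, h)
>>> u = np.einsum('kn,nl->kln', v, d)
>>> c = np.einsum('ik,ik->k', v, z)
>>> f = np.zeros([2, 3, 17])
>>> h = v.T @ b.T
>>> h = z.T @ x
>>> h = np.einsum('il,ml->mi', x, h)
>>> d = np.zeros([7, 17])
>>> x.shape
(3, 19)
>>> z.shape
(3, 17)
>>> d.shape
(7, 17)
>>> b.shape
(37, 3)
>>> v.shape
(3, 17)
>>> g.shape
(3,)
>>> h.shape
(17, 3)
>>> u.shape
(3, 19, 17)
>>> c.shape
(17,)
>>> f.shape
(2, 3, 17)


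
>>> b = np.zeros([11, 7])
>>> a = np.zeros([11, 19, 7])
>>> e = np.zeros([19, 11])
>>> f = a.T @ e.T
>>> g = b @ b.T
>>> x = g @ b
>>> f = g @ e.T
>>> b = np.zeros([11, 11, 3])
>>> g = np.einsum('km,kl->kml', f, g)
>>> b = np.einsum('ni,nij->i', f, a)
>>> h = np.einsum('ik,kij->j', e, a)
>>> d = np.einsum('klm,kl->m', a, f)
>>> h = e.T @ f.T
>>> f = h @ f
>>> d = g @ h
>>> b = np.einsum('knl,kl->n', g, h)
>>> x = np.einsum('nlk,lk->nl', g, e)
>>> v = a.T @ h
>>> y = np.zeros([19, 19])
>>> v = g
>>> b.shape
(19,)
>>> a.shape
(11, 19, 7)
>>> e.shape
(19, 11)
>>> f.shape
(11, 19)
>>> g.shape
(11, 19, 11)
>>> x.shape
(11, 19)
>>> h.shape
(11, 11)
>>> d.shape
(11, 19, 11)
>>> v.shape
(11, 19, 11)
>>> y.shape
(19, 19)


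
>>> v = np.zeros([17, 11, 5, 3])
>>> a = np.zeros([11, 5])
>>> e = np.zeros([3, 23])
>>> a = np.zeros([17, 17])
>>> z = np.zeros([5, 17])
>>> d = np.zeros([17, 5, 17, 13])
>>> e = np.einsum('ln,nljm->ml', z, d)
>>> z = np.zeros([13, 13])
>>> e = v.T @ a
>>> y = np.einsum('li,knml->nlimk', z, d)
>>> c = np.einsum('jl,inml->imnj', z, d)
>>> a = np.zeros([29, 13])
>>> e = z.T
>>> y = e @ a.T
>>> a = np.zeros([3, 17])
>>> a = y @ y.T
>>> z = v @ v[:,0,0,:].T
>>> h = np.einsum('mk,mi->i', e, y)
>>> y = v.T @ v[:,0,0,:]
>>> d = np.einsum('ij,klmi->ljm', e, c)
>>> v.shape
(17, 11, 5, 3)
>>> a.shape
(13, 13)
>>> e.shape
(13, 13)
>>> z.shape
(17, 11, 5, 17)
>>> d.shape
(17, 13, 5)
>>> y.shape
(3, 5, 11, 3)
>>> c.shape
(17, 17, 5, 13)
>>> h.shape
(29,)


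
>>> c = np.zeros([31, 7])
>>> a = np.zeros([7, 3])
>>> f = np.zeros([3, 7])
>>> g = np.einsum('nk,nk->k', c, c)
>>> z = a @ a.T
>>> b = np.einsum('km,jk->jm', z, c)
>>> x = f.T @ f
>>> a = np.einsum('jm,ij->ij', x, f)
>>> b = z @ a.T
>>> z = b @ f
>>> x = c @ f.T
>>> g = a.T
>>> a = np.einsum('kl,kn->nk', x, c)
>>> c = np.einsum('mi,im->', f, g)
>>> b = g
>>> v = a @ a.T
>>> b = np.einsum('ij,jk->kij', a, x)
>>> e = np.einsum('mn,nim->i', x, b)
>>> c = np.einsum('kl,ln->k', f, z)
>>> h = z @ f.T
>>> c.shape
(3,)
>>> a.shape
(7, 31)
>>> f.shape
(3, 7)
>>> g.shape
(7, 3)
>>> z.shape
(7, 7)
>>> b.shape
(3, 7, 31)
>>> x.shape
(31, 3)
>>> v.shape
(7, 7)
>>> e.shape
(7,)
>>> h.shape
(7, 3)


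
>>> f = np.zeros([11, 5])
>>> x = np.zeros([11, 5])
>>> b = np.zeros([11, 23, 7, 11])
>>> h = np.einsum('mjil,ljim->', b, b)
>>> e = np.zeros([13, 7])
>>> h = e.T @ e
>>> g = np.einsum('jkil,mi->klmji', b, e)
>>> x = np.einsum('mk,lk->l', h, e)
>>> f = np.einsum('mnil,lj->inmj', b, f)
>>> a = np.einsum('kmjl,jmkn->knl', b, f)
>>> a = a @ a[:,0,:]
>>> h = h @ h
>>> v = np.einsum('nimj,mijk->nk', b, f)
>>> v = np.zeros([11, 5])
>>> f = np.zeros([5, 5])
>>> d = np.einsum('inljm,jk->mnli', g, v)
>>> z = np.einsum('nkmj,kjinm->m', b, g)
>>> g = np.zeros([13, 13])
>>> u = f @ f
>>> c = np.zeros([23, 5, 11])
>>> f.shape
(5, 5)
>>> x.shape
(13,)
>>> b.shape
(11, 23, 7, 11)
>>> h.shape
(7, 7)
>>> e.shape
(13, 7)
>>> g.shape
(13, 13)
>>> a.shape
(11, 5, 11)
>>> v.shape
(11, 5)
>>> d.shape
(7, 11, 13, 23)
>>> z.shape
(7,)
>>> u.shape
(5, 5)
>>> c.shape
(23, 5, 11)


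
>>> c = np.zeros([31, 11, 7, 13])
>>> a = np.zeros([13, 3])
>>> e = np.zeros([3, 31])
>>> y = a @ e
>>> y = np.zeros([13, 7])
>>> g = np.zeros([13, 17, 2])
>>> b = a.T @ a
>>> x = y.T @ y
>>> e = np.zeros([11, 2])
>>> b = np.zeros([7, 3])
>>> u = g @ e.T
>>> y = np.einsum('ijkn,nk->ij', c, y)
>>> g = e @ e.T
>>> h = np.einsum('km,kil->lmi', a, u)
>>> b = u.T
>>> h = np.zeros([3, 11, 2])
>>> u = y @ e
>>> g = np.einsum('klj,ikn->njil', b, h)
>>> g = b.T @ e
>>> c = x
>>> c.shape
(7, 7)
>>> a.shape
(13, 3)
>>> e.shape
(11, 2)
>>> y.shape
(31, 11)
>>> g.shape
(13, 17, 2)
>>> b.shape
(11, 17, 13)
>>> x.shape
(7, 7)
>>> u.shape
(31, 2)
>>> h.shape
(3, 11, 2)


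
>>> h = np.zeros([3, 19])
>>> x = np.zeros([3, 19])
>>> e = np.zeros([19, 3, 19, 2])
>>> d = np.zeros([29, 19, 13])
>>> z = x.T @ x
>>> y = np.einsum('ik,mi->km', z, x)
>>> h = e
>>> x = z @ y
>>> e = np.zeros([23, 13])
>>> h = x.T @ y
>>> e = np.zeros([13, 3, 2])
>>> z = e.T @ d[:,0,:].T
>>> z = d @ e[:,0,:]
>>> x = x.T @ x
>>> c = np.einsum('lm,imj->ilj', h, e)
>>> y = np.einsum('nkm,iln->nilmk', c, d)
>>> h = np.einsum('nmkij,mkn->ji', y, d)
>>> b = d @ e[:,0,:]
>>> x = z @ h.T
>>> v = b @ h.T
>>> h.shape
(3, 2)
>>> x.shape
(29, 19, 3)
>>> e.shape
(13, 3, 2)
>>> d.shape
(29, 19, 13)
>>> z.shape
(29, 19, 2)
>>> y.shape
(13, 29, 19, 2, 3)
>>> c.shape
(13, 3, 2)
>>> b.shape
(29, 19, 2)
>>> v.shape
(29, 19, 3)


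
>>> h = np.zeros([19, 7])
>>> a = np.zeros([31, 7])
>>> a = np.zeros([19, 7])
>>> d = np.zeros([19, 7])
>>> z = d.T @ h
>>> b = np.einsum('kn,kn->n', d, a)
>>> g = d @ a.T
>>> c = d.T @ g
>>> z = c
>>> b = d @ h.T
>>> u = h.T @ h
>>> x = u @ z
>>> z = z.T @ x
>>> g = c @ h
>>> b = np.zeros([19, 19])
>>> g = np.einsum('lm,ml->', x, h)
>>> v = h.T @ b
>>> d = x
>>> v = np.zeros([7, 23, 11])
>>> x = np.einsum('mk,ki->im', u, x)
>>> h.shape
(19, 7)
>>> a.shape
(19, 7)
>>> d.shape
(7, 19)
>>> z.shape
(19, 19)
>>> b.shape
(19, 19)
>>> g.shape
()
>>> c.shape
(7, 19)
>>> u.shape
(7, 7)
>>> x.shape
(19, 7)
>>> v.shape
(7, 23, 11)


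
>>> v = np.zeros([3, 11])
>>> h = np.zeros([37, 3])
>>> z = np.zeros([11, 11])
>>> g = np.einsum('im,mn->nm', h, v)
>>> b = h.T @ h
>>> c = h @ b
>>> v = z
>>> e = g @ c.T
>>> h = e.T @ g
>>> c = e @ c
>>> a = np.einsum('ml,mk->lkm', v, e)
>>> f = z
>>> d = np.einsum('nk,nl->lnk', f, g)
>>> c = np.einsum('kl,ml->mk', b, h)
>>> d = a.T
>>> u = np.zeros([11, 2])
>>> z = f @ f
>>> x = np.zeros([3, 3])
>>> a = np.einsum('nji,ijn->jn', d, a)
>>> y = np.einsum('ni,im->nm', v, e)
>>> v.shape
(11, 11)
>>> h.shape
(37, 3)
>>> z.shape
(11, 11)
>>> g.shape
(11, 3)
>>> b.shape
(3, 3)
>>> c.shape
(37, 3)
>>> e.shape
(11, 37)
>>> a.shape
(37, 11)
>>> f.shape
(11, 11)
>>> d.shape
(11, 37, 11)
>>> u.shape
(11, 2)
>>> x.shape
(3, 3)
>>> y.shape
(11, 37)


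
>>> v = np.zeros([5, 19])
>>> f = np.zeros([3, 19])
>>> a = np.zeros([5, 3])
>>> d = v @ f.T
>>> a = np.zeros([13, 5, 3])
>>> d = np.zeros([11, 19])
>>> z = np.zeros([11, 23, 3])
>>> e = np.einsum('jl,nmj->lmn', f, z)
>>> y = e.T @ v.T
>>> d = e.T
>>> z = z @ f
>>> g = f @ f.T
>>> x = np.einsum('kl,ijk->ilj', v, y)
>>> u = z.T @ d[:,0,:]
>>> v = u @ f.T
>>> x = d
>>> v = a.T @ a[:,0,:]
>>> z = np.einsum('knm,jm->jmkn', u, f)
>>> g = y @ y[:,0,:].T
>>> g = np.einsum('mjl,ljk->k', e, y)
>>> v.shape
(3, 5, 3)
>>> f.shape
(3, 19)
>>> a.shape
(13, 5, 3)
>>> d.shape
(11, 23, 19)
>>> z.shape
(3, 19, 19, 23)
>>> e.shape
(19, 23, 11)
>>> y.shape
(11, 23, 5)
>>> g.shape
(5,)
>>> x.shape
(11, 23, 19)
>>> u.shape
(19, 23, 19)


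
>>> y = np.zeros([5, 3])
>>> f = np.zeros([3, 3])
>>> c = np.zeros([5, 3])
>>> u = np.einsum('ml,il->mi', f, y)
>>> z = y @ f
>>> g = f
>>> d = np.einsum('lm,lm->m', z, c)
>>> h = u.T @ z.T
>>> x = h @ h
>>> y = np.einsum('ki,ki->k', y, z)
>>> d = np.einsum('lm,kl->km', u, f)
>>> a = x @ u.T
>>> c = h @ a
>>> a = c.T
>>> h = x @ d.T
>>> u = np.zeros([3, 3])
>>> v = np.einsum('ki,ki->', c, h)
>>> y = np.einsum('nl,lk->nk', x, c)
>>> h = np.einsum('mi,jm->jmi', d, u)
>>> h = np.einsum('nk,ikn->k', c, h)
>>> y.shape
(5, 3)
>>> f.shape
(3, 3)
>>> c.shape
(5, 3)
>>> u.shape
(3, 3)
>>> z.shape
(5, 3)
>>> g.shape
(3, 3)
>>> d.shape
(3, 5)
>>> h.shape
(3,)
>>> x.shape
(5, 5)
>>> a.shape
(3, 5)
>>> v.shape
()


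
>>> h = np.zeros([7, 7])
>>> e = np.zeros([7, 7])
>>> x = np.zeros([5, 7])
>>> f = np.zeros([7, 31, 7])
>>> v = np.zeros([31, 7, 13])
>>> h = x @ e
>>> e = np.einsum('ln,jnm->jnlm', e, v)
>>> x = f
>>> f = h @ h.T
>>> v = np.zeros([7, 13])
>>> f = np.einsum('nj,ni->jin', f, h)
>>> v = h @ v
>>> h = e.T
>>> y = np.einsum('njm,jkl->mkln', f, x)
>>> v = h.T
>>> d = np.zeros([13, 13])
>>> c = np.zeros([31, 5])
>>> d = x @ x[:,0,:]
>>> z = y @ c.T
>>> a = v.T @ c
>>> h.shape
(13, 7, 7, 31)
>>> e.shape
(31, 7, 7, 13)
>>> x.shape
(7, 31, 7)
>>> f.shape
(5, 7, 5)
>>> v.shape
(31, 7, 7, 13)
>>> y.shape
(5, 31, 7, 5)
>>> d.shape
(7, 31, 7)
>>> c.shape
(31, 5)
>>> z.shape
(5, 31, 7, 31)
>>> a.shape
(13, 7, 7, 5)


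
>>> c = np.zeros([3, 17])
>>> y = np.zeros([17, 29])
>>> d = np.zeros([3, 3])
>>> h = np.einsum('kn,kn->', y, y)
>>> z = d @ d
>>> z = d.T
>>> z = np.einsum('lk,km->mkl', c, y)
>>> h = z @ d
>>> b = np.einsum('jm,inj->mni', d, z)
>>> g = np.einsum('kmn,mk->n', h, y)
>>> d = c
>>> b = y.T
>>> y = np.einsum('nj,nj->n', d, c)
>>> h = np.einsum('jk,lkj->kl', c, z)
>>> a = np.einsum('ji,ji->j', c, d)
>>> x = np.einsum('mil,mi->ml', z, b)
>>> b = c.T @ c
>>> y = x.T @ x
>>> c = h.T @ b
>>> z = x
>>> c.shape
(29, 17)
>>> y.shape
(3, 3)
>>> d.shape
(3, 17)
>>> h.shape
(17, 29)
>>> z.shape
(29, 3)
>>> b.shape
(17, 17)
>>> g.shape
(3,)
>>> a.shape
(3,)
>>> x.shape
(29, 3)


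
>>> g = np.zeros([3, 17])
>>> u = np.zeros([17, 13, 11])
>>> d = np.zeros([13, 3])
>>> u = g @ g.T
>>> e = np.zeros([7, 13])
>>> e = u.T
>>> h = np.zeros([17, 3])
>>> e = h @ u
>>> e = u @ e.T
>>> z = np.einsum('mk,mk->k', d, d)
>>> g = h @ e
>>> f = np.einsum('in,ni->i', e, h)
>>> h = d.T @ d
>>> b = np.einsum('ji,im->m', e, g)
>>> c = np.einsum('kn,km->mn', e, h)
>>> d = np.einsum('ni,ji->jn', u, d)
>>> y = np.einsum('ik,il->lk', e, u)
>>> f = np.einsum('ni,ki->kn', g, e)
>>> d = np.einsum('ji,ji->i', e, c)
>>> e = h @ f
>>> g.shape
(17, 17)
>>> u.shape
(3, 3)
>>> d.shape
(17,)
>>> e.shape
(3, 17)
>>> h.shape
(3, 3)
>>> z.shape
(3,)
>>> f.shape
(3, 17)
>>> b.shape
(17,)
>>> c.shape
(3, 17)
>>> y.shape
(3, 17)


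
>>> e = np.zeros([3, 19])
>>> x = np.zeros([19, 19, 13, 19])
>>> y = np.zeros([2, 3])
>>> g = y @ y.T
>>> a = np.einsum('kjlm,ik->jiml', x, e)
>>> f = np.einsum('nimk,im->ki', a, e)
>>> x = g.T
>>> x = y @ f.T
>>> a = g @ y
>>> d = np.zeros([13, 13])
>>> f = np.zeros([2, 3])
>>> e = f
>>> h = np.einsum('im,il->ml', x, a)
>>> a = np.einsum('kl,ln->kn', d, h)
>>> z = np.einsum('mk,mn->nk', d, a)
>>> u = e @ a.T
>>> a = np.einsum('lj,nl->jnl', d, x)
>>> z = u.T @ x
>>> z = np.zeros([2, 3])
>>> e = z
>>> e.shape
(2, 3)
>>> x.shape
(2, 13)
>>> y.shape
(2, 3)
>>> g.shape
(2, 2)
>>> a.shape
(13, 2, 13)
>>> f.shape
(2, 3)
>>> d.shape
(13, 13)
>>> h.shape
(13, 3)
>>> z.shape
(2, 3)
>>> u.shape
(2, 13)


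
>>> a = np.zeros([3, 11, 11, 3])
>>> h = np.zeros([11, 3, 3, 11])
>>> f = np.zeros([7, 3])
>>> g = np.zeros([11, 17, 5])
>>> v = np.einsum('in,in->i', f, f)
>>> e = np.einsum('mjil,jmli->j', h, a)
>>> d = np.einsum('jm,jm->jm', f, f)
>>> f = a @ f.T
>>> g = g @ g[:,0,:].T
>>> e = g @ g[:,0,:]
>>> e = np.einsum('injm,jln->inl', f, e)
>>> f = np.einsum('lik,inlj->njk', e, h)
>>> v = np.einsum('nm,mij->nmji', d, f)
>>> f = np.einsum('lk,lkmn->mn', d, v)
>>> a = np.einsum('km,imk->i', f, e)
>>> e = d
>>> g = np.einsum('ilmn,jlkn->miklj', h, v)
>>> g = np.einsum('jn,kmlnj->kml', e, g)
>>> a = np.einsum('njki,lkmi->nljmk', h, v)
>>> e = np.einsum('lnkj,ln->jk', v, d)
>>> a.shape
(11, 7, 3, 17, 3)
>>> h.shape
(11, 3, 3, 11)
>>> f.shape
(17, 11)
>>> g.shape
(3, 11, 17)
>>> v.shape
(7, 3, 17, 11)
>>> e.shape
(11, 17)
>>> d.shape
(7, 3)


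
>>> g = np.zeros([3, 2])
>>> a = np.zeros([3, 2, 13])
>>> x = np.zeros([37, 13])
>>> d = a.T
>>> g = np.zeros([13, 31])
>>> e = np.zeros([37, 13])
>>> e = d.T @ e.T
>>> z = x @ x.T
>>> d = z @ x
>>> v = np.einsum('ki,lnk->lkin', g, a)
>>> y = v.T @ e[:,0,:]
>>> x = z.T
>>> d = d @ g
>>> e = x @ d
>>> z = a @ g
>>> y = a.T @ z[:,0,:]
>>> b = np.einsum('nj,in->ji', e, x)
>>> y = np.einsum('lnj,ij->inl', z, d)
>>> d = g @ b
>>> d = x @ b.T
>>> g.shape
(13, 31)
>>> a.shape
(3, 2, 13)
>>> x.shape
(37, 37)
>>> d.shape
(37, 31)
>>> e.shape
(37, 31)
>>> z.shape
(3, 2, 31)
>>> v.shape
(3, 13, 31, 2)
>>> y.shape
(37, 2, 3)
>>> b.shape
(31, 37)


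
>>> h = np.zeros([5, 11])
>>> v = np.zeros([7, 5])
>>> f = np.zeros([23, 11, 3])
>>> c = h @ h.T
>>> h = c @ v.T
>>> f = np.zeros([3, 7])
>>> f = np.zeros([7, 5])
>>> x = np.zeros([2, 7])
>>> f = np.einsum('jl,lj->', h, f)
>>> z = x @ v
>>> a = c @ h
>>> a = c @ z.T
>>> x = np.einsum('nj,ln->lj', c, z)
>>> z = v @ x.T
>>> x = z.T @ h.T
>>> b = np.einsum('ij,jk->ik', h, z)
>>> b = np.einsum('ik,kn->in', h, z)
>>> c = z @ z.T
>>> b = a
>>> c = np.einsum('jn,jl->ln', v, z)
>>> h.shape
(5, 7)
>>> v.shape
(7, 5)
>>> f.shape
()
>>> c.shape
(2, 5)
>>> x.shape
(2, 5)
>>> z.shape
(7, 2)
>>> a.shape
(5, 2)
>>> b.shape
(5, 2)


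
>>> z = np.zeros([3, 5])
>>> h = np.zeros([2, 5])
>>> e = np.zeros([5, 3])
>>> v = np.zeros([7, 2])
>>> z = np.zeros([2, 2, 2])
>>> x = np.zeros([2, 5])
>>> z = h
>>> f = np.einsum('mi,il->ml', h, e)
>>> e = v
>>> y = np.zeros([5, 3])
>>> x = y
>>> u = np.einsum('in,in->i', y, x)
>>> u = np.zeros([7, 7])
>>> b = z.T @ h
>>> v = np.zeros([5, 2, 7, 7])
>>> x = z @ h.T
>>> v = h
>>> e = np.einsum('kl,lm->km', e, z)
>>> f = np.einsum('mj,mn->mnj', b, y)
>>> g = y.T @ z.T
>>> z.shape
(2, 5)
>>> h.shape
(2, 5)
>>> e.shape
(7, 5)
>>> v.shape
(2, 5)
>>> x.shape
(2, 2)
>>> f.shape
(5, 3, 5)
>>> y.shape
(5, 3)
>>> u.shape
(7, 7)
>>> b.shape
(5, 5)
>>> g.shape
(3, 2)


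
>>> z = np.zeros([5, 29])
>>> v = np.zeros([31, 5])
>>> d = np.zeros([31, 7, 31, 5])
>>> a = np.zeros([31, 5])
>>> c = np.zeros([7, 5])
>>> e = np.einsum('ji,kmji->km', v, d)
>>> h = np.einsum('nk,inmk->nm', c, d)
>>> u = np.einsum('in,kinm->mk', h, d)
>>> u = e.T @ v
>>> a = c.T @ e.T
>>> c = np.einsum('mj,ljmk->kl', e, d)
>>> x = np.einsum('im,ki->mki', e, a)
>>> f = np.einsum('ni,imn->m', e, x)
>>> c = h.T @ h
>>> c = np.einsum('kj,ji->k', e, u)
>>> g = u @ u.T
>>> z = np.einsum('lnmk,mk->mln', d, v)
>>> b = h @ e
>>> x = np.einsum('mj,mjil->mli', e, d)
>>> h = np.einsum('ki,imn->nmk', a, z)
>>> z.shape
(31, 31, 7)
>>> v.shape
(31, 5)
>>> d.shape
(31, 7, 31, 5)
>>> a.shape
(5, 31)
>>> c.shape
(31,)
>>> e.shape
(31, 7)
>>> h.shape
(7, 31, 5)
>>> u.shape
(7, 5)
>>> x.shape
(31, 5, 31)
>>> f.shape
(5,)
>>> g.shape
(7, 7)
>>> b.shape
(7, 7)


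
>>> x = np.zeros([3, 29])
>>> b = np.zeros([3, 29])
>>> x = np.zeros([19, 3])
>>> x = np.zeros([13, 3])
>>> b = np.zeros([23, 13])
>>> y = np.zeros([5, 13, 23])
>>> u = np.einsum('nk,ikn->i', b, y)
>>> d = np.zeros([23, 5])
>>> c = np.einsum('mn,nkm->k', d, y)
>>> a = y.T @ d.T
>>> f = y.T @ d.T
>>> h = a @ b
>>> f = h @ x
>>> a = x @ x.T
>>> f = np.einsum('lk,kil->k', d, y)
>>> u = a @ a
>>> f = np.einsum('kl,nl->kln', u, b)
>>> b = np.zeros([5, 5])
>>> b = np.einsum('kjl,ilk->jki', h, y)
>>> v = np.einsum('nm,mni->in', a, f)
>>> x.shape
(13, 3)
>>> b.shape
(13, 23, 5)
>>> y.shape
(5, 13, 23)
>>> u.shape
(13, 13)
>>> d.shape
(23, 5)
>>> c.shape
(13,)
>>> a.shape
(13, 13)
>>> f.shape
(13, 13, 23)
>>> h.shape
(23, 13, 13)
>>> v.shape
(23, 13)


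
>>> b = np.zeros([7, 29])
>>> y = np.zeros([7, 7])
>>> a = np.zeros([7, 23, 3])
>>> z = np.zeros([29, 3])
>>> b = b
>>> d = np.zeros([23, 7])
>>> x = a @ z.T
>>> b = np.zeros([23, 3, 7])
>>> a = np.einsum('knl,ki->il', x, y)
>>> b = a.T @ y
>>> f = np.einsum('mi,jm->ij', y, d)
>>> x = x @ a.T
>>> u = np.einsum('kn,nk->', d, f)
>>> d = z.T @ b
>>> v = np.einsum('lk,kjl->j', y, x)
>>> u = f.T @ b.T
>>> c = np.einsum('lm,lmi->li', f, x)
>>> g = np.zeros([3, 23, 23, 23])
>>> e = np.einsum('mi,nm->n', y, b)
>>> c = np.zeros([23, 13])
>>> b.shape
(29, 7)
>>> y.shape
(7, 7)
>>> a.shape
(7, 29)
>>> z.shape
(29, 3)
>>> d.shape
(3, 7)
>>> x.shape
(7, 23, 7)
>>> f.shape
(7, 23)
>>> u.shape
(23, 29)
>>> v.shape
(23,)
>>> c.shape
(23, 13)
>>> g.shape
(3, 23, 23, 23)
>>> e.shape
(29,)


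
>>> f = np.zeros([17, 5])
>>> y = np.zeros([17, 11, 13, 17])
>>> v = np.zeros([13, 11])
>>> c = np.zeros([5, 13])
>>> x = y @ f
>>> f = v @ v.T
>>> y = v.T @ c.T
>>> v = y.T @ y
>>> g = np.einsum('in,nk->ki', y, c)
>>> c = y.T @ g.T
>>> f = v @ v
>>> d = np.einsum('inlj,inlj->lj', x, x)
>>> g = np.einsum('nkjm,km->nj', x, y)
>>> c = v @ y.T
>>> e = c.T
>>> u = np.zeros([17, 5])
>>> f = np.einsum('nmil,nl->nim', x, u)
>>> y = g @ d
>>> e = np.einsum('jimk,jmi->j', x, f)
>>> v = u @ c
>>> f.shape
(17, 13, 11)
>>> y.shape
(17, 5)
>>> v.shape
(17, 11)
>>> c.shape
(5, 11)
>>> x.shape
(17, 11, 13, 5)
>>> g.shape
(17, 13)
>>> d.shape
(13, 5)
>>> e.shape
(17,)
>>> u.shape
(17, 5)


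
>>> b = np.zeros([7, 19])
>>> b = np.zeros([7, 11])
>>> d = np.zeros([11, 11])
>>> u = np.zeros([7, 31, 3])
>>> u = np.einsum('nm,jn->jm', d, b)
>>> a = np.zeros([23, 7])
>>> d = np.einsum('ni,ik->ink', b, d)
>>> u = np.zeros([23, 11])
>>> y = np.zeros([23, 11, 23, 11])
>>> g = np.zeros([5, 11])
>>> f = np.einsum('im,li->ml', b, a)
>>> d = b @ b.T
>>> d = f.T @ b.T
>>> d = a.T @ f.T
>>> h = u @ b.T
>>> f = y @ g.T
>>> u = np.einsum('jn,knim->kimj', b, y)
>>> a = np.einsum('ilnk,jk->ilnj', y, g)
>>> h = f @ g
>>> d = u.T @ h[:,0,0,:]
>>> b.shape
(7, 11)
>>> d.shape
(7, 11, 23, 11)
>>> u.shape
(23, 23, 11, 7)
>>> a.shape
(23, 11, 23, 5)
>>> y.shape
(23, 11, 23, 11)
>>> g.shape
(5, 11)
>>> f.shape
(23, 11, 23, 5)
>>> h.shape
(23, 11, 23, 11)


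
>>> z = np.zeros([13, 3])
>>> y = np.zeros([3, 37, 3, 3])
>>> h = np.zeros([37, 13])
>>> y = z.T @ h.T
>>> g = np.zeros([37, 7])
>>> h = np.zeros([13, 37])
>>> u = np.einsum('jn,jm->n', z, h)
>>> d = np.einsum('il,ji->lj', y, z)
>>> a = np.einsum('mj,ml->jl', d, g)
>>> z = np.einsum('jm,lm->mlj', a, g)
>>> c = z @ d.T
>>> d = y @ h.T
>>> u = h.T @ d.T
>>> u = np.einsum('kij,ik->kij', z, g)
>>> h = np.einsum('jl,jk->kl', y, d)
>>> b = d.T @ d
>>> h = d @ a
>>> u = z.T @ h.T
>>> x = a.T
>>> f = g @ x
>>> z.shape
(7, 37, 13)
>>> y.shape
(3, 37)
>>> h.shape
(3, 7)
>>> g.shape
(37, 7)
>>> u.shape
(13, 37, 3)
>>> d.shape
(3, 13)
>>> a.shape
(13, 7)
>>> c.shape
(7, 37, 37)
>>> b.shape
(13, 13)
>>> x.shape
(7, 13)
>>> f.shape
(37, 13)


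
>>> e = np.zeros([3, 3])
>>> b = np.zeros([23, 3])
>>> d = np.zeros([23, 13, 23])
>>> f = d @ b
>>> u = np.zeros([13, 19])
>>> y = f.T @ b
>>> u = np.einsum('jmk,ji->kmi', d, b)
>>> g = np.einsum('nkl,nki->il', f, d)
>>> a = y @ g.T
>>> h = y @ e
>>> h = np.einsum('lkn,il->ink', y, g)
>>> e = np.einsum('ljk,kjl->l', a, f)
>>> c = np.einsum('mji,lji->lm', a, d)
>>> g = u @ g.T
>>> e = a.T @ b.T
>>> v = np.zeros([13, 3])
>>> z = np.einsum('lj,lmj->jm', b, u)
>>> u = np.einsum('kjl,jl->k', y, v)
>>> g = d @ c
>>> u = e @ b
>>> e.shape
(23, 13, 23)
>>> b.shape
(23, 3)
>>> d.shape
(23, 13, 23)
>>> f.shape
(23, 13, 3)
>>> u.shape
(23, 13, 3)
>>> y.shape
(3, 13, 3)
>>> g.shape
(23, 13, 3)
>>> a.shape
(3, 13, 23)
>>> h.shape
(23, 3, 13)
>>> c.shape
(23, 3)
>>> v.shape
(13, 3)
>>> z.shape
(3, 13)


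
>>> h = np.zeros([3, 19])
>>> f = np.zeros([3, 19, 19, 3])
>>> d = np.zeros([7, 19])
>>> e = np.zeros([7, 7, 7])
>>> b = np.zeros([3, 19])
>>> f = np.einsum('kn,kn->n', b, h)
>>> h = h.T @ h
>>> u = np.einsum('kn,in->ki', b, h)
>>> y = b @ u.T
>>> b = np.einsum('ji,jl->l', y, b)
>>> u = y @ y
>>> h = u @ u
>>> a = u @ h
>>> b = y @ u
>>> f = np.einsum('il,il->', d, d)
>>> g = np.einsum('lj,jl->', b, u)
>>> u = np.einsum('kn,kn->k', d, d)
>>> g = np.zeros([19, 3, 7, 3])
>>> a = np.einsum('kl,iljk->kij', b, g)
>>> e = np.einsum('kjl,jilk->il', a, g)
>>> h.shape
(3, 3)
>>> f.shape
()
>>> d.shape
(7, 19)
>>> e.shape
(3, 7)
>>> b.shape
(3, 3)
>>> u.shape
(7,)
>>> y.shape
(3, 3)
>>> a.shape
(3, 19, 7)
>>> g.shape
(19, 3, 7, 3)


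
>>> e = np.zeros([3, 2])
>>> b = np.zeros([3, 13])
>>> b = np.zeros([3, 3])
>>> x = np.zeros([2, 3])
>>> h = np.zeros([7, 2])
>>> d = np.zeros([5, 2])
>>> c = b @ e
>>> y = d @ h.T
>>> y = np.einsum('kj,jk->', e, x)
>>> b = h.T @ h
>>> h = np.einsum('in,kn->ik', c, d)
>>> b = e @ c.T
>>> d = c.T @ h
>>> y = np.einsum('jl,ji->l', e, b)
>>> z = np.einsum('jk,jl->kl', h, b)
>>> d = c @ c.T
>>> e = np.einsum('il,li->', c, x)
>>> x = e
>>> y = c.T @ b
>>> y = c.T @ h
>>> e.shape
()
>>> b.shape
(3, 3)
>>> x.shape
()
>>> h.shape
(3, 5)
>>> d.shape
(3, 3)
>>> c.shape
(3, 2)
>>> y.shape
(2, 5)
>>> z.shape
(5, 3)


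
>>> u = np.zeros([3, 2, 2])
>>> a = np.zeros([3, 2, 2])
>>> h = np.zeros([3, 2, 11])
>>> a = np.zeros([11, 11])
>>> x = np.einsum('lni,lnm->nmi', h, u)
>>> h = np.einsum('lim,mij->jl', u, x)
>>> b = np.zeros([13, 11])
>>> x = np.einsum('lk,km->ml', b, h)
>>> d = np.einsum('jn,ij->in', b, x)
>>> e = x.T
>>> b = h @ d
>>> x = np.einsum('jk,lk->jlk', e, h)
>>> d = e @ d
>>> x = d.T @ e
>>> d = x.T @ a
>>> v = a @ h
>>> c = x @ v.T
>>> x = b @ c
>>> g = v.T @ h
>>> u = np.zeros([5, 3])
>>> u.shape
(5, 3)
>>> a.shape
(11, 11)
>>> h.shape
(11, 3)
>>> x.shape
(11, 11)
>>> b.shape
(11, 11)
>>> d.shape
(3, 11)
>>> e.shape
(13, 3)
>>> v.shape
(11, 3)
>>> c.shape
(11, 11)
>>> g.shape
(3, 3)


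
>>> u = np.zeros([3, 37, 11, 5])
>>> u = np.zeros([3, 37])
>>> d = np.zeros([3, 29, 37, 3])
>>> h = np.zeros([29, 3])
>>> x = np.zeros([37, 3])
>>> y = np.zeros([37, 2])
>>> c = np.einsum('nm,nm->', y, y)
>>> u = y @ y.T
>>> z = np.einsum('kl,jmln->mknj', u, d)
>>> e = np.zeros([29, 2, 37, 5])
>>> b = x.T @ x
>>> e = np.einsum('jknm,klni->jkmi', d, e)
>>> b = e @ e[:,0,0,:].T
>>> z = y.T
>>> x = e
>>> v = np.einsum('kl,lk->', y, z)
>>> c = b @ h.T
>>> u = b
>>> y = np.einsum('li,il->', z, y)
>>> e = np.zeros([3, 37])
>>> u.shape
(3, 29, 3, 3)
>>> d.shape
(3, 29, 37, 3)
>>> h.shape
(29, 3)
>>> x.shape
(3, 29, 3, 5)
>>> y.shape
()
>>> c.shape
(3, 29, 3, 29)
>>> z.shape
(2, 37)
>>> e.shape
(3, 37)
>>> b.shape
(3, 29, 3, 3)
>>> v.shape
()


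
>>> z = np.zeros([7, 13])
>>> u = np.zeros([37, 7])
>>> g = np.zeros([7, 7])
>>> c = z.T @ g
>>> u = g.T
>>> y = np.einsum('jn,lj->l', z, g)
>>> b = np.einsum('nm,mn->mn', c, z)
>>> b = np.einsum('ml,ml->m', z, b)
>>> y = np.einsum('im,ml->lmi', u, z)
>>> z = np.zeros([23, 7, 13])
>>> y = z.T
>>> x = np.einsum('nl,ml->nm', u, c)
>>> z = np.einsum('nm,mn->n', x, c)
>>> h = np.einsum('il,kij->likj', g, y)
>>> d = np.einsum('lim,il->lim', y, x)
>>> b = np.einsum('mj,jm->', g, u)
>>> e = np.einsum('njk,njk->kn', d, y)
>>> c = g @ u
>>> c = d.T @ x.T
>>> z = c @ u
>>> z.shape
(23, 7, 7)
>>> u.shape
(7, 7)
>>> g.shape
(7, 7)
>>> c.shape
(23, 7, 7)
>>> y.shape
(13, 7, 23)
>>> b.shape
()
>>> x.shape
(7, 13)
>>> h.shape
(7, 7, 13, 23)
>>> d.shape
(13, 7, 23)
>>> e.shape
(23, 13)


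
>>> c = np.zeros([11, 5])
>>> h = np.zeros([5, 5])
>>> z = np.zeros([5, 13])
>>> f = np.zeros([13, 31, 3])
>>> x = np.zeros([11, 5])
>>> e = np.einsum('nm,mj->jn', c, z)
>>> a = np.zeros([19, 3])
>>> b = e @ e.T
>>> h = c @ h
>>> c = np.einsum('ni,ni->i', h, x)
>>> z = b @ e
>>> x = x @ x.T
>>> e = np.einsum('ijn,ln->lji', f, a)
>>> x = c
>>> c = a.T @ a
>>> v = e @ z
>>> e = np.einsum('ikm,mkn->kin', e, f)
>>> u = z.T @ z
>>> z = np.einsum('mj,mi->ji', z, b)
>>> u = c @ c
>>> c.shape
(3, 3)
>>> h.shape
(11, 5)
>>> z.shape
(11, 13)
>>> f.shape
(13, 31, 3)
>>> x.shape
(5,)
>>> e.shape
(31, 19, 3)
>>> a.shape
(19, 3)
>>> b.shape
(13, 13)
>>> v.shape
(19, 31, 11)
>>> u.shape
(3, 3)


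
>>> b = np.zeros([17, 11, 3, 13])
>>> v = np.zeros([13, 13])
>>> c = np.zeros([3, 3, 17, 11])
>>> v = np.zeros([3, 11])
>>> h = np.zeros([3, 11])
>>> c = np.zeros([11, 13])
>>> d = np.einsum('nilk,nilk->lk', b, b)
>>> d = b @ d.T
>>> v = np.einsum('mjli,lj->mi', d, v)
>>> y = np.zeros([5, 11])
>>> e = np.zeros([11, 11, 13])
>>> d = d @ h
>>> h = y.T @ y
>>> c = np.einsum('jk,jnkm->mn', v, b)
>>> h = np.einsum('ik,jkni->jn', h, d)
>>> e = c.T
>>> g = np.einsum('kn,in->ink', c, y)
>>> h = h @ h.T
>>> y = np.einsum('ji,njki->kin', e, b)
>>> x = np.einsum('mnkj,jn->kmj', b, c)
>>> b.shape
(17, 11, 3, 13)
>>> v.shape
(17, 3)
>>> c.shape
(13, 11)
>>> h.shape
(17, 17)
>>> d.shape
(17, 11, 3, 11)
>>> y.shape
(3, 13, 17)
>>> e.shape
(11, 13)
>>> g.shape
(5, 11, 13)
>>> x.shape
(3, 17, 13)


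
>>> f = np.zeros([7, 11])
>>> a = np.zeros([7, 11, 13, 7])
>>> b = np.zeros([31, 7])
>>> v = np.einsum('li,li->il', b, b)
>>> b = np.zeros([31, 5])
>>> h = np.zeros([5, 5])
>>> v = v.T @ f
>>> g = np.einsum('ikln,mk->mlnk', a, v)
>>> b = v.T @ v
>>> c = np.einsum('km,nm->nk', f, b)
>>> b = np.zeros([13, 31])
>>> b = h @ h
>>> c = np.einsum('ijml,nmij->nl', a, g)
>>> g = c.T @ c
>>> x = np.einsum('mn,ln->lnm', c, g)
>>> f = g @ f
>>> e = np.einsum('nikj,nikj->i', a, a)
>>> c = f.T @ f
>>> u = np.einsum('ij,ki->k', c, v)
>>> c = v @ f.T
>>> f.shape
(7, 11)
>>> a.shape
(7, 11, 13, 7)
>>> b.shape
(5, 5)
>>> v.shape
(31, 11)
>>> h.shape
(5, 5)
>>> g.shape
(7, 7)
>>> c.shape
(31, 7)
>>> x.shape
(7, 7, 31)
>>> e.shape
(11,)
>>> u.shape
(31,)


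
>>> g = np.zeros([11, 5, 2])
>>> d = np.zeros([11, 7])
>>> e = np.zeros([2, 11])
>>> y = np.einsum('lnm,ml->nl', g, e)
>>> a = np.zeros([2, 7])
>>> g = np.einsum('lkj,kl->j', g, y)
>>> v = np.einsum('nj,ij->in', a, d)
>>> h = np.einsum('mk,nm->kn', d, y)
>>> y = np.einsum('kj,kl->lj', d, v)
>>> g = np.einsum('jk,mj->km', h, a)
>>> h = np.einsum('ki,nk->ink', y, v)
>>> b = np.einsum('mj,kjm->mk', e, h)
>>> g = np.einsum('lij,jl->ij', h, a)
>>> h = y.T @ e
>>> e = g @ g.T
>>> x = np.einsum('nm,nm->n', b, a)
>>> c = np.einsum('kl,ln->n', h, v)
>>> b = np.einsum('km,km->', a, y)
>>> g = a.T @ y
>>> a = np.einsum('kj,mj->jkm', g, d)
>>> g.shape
(7, 7)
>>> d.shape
(11, 7)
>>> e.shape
(11, 11)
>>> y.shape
(2, 7)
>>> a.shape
(7, 7, 11)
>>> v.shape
(11, 2)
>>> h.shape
(7, 11)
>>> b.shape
()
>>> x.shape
(2,)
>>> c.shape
(2,)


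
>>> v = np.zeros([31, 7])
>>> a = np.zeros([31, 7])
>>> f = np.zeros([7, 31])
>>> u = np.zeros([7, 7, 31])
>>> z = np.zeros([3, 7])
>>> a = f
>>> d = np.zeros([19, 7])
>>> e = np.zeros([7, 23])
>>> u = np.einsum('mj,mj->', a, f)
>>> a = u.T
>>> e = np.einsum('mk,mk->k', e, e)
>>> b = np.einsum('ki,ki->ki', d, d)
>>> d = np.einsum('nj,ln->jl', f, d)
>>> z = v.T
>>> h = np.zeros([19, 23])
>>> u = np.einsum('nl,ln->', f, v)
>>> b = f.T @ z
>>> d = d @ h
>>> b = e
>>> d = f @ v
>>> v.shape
(31, 7)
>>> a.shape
()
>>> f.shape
(7, 31)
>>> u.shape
()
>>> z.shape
(7, 31)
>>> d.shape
(7, 7)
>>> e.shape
(23,)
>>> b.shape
(23,)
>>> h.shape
(19, 23)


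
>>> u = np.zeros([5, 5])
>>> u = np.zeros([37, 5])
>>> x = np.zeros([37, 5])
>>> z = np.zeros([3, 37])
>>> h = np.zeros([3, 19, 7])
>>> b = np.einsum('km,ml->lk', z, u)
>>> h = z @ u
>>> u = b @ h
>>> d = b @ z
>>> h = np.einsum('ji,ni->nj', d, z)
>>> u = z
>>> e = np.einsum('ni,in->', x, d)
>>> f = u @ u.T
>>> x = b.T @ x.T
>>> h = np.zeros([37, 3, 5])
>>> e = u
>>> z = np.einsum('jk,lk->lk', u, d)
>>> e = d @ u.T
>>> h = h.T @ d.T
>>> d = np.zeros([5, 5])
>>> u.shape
(3, 37)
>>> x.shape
(3, 37)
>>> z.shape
(5, 37)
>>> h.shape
(5, 3, 5)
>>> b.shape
(5, 3)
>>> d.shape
(5, 5)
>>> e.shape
(5, 3)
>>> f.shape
(3, 3)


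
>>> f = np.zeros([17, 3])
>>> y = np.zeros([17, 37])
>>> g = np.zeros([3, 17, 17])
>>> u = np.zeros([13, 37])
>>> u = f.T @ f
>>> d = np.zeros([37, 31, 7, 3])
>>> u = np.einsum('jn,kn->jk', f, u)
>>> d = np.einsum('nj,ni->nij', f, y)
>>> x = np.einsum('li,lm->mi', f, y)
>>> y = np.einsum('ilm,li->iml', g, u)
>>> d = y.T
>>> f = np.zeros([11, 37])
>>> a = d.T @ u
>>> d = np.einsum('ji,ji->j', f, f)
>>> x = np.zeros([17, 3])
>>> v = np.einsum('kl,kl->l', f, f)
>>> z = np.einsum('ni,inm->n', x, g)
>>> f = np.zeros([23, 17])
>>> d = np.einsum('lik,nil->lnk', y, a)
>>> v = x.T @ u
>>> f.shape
(23, 17)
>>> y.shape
(3, 17, 17)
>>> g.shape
(3, 17, 17)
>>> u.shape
(17, 3)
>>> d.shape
(3, 3, 17)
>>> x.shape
(17, 3)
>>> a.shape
(3, 17, 3)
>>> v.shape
(3, 3)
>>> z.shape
(17,)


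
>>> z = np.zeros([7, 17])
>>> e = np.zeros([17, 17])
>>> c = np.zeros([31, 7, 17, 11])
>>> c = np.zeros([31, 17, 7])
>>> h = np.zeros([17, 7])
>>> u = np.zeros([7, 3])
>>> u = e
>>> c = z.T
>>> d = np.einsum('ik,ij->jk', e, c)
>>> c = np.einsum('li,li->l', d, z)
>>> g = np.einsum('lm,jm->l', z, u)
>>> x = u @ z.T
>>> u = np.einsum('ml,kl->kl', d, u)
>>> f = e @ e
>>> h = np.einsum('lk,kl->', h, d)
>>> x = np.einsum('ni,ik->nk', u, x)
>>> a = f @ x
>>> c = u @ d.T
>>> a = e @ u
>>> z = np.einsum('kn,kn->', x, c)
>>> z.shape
()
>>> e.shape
(17, 17)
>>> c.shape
(17, 7)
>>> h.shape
()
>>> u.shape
(17, 17)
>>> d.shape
(7, 17)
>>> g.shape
(7,)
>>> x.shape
(17, 7)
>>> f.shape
(17, 17)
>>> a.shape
(17, 17)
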